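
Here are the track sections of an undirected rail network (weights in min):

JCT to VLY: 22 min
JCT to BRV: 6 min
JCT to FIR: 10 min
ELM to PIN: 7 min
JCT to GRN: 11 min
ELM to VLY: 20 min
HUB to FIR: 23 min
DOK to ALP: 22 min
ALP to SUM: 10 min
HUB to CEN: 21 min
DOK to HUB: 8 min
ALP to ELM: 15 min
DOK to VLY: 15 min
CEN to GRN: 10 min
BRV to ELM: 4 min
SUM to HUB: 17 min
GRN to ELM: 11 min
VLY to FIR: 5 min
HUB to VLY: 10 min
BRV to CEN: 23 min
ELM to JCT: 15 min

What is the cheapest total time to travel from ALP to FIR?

Shortest distances from ALP:
ALP: 0
SUM: 10  (via ALP)
ELM: 15  (via ALP)
BRV: 19  (via ELM)
DOK: 22  (via ALP)
PIN: 22  (via ELM)
JCT: 25  (via BRV)
GRN: 26  (via ELM)
HUB: 27  (via SUM)
VLY: 35  (via ELM)
FIR: 35  (via JCT)
Shortest route: ALP → ELM → BRV → JCT → FIR = 35 min.

35 min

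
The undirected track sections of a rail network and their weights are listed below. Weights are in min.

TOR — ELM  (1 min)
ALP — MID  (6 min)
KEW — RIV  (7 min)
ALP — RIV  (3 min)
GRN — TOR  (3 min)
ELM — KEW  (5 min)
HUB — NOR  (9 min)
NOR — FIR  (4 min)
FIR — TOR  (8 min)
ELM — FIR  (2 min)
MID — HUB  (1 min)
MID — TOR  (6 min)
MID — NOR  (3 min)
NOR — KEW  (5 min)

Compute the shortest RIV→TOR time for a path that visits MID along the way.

15 min

Shortest RIV→MID: RIV–ALP–MID = 9
Best MID to TOR: MID–TOR costing 6
Total via MID: 9 + 6 = 15 min.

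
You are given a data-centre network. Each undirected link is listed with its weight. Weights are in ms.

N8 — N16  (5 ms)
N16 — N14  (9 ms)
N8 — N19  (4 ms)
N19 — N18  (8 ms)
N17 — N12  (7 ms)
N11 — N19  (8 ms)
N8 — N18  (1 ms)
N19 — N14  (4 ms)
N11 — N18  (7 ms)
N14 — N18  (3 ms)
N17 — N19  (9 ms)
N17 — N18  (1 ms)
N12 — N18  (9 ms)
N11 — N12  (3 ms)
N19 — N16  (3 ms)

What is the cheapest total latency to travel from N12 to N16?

14 ms

Settle nodes by increasing distance from N12:
N12: 0
N11: 3  (via N12)
N17: 7  (via N12)
N18: 8  (via N17)
N8: 9  (via N18)
N14: 11  (via N18)
N19: 11  (via N11)
N16: 14  (via N8)
Shortest route: N12 → N17 → N18 → N8 → N16 = 14 ms.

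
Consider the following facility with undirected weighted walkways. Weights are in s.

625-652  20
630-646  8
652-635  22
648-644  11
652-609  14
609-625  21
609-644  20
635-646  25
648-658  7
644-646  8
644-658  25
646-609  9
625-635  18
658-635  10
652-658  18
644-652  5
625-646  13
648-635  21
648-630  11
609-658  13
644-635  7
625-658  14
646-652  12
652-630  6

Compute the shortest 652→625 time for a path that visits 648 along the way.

37 s

Shortest 652→648: 652 → 644 → 648 = 16
Shortest 648→625: 648 → 658 → 625 = 21
Total via 648: 16 + 21 = 37 s.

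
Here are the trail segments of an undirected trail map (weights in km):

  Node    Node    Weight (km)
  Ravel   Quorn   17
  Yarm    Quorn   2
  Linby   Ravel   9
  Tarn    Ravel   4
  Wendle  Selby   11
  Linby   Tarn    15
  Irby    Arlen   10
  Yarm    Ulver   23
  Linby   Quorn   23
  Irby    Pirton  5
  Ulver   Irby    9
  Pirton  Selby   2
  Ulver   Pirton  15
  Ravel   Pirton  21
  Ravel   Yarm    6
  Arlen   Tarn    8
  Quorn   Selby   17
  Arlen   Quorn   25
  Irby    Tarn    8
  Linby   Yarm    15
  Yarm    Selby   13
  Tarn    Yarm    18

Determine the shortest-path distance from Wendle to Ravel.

30 km

Settle nodes by increasing distance from Wendle:
Wendle: 0
Selby: 11  (via Wendle)
Pirton: 13  (via Selby)
Irby: 18  (via Pirton)
Yarm: 24  (via Selby)
Quorn: 26  (via Yarm)
Tarn: 26  (via Irby)
Ulver: 27  (via Irby)
Arlen: 28  (via Irby)
Ravel: 30  (via Yarm)
Shortest route: Wendle → Selby → Yarm → Ravel = 30 km.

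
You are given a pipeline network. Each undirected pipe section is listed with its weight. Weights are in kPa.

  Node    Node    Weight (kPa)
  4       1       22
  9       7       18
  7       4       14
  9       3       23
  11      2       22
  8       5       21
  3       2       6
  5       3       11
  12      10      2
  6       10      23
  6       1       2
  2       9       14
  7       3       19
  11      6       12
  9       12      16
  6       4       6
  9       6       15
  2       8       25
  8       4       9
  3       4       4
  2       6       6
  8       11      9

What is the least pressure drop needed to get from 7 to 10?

Compare a few routes:
7 → 4 → 6 → 10: 14+6+23 = 43
7 → 9 → 12 → 10: 18+16+2 = 36
7 → 3 → 4 → 6 → 10: 19+4+6+23 = 52
The minimum is 36 kPa via 7 → 9 → 12 → 10.

36 kPa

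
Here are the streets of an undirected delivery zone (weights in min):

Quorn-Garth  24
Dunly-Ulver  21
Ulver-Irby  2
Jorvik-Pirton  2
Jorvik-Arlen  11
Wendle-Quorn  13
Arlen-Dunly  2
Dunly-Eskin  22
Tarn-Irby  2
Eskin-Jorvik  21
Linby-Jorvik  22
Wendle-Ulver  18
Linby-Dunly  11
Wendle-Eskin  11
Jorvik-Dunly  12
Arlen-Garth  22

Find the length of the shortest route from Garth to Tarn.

Shortest distances from Garth:
Garth: 0
Arlen: 22  (via Garth)
Dunly: 24  (via Arlen)
Quorn: 24  (via Garth)
Jorvik: 33  (via Arlen)
Linby: 35  (via Dunly)
Pirton: 35  (via Jorvik)
Wendle: 37  (via Quorn)
Ulver: 45  (via Dunly)
Eskin: 46  (via Dunly)
Irby: 47  (via Ulver)
Tarn: 49  (via Irby)
Shortest route: Garth–Arlen–Dunly–Ulver–Irby–Tarn = 49 min.

49 min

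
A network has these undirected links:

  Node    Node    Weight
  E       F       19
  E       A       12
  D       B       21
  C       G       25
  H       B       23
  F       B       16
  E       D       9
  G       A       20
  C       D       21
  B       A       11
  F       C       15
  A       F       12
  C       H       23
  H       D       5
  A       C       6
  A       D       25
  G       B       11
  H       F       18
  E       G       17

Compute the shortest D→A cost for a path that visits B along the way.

32

Shortest D→B: D → B = 21
Best B to A: B → A costing 11
Total via B: 21 + 11 = 32.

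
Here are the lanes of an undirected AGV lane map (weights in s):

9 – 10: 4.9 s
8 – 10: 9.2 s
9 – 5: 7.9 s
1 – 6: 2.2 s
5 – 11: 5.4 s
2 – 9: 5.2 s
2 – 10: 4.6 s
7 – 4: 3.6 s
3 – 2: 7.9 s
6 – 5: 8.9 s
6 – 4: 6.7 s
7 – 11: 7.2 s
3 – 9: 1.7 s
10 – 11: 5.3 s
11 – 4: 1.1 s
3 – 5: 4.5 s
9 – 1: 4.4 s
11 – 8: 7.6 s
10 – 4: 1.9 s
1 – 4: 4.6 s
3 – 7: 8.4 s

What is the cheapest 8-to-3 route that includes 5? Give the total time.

Best 8 to 5: 8 → 11 → 5 costing 13
Shortest 5→3: 5 → 3 = 4.5
Total via 5: 13 + 4.5 = 17.5 s.

17.5 s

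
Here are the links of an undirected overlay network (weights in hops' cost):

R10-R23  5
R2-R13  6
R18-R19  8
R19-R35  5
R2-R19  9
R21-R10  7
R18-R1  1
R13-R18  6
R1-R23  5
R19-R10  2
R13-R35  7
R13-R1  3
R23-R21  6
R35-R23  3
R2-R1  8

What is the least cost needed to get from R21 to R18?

12 hops' cost

Enumerating some paths:
R21–R10–R23–R1–R18: 7+5+5+1 = 18
R21–R23–R1–R18: 6+5+1 = 12
R21–R10–R19–R18: 7+2+8 = 17
The minimum is 12 hops' cost via R21–R23–R1–R18.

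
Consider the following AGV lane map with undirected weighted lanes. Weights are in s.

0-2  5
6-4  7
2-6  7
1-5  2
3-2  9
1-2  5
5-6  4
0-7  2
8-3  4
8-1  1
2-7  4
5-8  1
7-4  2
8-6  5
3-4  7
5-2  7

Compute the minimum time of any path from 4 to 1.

Settle nodes by increasing distance from 4:
4: 0
7: 2  (via 4)
0: 4  (via 7)
2: 6  (via 7)
3: 7  (via 4)
6: 7  (via 4)
1: 11  (via 2)
Shortest route: 4–7–2–1 = 11 s.

11 s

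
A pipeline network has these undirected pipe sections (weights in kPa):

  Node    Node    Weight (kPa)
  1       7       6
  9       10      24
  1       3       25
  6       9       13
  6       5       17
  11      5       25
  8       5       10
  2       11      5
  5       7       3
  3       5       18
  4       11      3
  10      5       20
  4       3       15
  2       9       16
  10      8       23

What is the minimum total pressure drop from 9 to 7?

33 kPa

Settle nodes by increasing distance from 9:
9: 0
6: 13  (via 9)
2: 16  (via 9)
11: 21  (via 2)
4: 24  (via 11)
10: 24  (via 9)
5: 30  (via 6)
7: 33  (via 5)
Shortest route: 9–6–5–7 = 33 kPa.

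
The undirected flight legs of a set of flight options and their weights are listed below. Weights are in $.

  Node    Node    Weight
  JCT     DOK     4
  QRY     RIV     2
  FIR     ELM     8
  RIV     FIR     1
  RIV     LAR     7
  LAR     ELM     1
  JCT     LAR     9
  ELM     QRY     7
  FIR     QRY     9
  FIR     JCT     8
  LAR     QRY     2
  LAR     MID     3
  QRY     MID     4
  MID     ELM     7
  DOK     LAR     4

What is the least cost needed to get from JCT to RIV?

$9

Running Dijkstra from JCT:
JCT: 0
DOK: 4  (via JCT)
LAR: 8  (via DOK)
FIR: 8  (via JCT)
RIV: 9  (via FIR)
Shortest route: JCT → FIR → RIV = $9.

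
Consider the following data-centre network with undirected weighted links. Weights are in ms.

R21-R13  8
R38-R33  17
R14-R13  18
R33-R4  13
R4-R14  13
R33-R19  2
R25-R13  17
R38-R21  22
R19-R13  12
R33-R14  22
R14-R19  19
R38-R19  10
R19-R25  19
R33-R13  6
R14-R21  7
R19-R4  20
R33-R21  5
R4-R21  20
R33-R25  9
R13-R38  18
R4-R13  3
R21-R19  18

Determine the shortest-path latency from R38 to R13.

Candidate routes:
R38 - R13: 18 = 18
R38 - R19 - R13: 10+12 = 22
Cheapest is R38 - R13 at 18 ms.

18 ms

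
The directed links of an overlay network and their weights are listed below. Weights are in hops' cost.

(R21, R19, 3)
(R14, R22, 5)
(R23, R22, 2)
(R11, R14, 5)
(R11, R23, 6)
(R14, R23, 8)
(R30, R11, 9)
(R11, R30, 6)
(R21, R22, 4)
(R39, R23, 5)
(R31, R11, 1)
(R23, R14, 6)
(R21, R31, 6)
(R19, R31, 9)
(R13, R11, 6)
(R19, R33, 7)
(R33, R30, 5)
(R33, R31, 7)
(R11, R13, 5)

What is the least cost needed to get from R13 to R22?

Shortest distances from R13:
R13: 0
R11: 6  (via R13)
R14: 11  (via R11)
R30: 12  (via R11)
R23: 12  (via R11)
R22: 14  (via R23)
Shortest route: R13 → R11 → R23 → R22 = 14 hops' cost.

14 hops' cost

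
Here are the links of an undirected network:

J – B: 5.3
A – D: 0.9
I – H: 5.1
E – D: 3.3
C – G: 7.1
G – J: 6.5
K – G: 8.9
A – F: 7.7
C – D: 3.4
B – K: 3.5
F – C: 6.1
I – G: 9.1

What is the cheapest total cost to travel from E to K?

Settle nodes by increasing distance from E:
E: 0
D: 3.3  (via E)
A: 4.2  (via D)
C: 6.7  (via D)
F: 11.9  (via A)
G: 13.8  (via C)
J: 20.3  (via G)
K: 22.7  (via G)
Shortest route: E–D–C–G–K = 22.7.

22.7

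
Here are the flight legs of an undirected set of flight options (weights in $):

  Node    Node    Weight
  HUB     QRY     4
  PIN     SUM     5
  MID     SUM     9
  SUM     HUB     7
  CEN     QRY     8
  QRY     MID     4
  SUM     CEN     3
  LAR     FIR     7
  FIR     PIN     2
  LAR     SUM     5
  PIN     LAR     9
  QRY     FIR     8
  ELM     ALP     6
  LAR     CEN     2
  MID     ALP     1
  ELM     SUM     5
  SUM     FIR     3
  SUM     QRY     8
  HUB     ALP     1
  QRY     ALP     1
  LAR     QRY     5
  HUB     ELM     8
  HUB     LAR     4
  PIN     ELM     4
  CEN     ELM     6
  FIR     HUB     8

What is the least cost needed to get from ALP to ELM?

Candidate routes:
ALP–ELM: 6 = 6
ALP–QRY–HUB–ELM: 1+4+8 = 13
ALP–HUB–ELM: 1+8 = 9
The minimum is $6 via ALP–ELM.

$6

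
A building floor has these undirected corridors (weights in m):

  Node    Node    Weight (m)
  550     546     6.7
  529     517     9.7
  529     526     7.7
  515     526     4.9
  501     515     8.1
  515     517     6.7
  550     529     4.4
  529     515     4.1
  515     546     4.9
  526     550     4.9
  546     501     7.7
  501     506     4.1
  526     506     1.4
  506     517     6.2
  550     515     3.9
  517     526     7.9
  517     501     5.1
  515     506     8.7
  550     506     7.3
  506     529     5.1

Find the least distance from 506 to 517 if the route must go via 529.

14.8 m

Best 506 to 529: 506–529 costing 5.1
Shortest 529→517: 529–517 = 9.7
Total via 529: 5.1 + 9.7 = 14.8 m.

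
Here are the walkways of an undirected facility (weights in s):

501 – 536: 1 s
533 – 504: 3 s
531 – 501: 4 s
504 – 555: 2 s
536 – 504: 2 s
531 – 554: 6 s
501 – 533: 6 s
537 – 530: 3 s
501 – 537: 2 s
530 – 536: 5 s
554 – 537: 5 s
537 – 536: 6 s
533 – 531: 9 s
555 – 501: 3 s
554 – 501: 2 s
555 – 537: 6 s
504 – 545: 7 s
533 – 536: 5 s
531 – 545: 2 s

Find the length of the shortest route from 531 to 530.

Compare a few routes:
531 - 501 - 554 - 537 - 530: 4+2+5+3 = 14
531 - 554 - 501 - 537 - 530: 6+2+2+3 = 13
531 - 501 - 537 - 530: 4+2+3 = 9
531 - 501 - 536 - 530: 4+1+5 = 10
The minimum is 9 s via 531 - 501 - 537 - 530.

9 s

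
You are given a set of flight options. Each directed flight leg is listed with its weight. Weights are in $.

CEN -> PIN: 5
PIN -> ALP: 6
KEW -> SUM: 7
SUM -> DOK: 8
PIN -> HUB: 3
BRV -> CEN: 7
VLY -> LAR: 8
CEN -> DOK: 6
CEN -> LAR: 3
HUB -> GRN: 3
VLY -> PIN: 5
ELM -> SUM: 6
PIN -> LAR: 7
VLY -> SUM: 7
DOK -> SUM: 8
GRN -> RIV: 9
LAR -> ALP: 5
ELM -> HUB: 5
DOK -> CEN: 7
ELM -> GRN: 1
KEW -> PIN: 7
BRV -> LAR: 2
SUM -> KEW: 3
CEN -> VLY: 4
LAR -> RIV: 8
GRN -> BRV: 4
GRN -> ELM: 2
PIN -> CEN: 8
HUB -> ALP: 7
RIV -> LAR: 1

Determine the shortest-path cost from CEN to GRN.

Settle nodes by increasing distance from CEN:
CEN: 0
LAR: 3  (via CEN)
VLY: 4  (via CEN)
PIN: 5  (via CEN)
DOK: 6  (via CEN)
HUB: 8  (via PIN)
ALP: 8  (via LAR)
RIV: 11  (via LAR)
SUM: 11  (via VLY)
GRN: 11  (via HUB)
Shortest route: CEN → PIN → HUB → GRN = $11.

$11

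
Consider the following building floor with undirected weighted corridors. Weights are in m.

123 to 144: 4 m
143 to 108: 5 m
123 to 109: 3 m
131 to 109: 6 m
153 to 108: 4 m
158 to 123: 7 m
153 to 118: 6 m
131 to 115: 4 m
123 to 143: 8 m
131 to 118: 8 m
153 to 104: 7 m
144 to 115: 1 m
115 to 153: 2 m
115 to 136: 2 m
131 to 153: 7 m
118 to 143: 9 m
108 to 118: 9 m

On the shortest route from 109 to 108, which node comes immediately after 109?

123

Compare a few routes:
109 → 131 → 115 → 153 → 108: 6+4+2+4 = 16
109 → 123 → 144 → 115 → 153 → 108: 3+4+1+2+4 = 14
Cheapest is 109 → 123 → 144 → 115 → 153 → 108 at 14 m.
So from 109 the first move is to 123.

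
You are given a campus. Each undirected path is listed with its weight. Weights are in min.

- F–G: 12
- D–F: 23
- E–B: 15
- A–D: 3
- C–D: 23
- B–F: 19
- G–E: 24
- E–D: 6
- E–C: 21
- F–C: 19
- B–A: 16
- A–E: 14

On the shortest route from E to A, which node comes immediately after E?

Compare a few routes:
E - D - A: 6+3 = 9
E - A: 14 = 14
The minimum is 9 min via E - D - A.
So from E the first move is to D.

D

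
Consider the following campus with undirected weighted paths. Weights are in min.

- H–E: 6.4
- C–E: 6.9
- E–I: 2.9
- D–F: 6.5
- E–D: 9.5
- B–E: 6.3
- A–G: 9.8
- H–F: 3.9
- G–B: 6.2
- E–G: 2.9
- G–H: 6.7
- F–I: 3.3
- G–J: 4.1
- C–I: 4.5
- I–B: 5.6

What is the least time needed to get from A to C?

19.6 min

Settle nodes by increasing distance from A:
A: 0
G: 9.8  (via A)
E: 12.7  (via G)
J: 13.9  (via G)
I: 15.6  (via E)
B: 16  (via G)
H: 16.5  (via G)
F: 18.9  (via I)
C: 19.6  (via E)
Shortest route: A–G–E–C = 19.6 min.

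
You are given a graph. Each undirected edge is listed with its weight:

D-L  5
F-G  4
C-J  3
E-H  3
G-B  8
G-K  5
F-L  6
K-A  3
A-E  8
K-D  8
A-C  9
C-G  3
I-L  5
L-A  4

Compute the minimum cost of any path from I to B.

23

Running Dijkstra from I:
I: 0
L: 5  (via I)
A: 9  (via L)
D: 10  (via L)
F: 11  (via L)
K: 12  (via A)
G: 15  (via F)
E: 17  (via A)
C: 18  (via A)
H: 20  (via E)
J: 21  (via C)
B: 23  (via G)
Shortest route: I → L → F → G → B = 23.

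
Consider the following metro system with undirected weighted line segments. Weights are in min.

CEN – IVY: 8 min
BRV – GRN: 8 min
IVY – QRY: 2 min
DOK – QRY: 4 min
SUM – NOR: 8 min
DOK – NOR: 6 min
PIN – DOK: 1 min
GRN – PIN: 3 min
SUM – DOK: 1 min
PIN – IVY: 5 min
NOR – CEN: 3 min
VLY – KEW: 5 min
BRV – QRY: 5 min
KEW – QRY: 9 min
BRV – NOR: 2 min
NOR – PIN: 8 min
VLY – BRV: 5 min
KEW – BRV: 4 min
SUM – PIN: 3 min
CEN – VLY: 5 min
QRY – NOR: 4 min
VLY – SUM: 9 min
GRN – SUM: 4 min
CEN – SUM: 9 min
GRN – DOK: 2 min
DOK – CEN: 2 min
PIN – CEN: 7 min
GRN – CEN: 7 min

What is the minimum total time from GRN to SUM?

Settle nodes by increasing distance from GRN:
GRN: 0
DOK: 2  (via GRN)
SUM: 3  (via DOK)
Shortest route: GRN–DOK–SUM = 3 min.

3 min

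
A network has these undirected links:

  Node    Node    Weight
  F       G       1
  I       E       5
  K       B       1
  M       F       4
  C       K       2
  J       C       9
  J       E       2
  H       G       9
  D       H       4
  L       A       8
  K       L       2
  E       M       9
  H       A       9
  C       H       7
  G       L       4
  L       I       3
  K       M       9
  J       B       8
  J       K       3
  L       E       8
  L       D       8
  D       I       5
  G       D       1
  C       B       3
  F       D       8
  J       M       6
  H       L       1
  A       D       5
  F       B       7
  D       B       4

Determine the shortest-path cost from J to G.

Settle nodes by increasing distance from J:
J: 0
E: 2  (via J)
K: 3  (via J)
B: 4  (via K)
C: 5  (via K)
L: 5  (via K)
H: 6  (via L)
M: 6  (via J)
I: 7  (via E)
D: 8  (via B)
G: 9  (via L)
Shortest route: J–K–L–G = 9.

9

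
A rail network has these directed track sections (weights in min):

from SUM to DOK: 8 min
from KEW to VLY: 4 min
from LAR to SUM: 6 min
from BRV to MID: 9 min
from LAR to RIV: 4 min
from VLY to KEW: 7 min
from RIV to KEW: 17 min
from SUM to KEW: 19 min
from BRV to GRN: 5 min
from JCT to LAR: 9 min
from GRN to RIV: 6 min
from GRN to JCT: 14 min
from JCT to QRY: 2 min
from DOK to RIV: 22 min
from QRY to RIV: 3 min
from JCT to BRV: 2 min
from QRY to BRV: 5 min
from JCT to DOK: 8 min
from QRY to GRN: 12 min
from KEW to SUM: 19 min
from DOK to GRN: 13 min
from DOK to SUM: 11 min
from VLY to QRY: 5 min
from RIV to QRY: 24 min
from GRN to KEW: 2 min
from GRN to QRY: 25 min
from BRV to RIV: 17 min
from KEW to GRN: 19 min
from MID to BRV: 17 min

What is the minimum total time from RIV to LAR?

57 min

Shortest distances from RIV:
RIV: 0
KEW: 17  (via RIV)
VLY: 21  (via KEW)
QRY: 24  (via RIV)
BRV: 29  (via QRY)
GRN: 34  (via BRV)
SUM: 36  (via KEW)
MID: 38  (via BRV)
DOK: 44  (via SUM)
JCT: 48  (via GRN)
LAR: 57  (via JCT)
Shortest route: RIV → QRY → BRV → GRN → JCT → LAR = 57 min.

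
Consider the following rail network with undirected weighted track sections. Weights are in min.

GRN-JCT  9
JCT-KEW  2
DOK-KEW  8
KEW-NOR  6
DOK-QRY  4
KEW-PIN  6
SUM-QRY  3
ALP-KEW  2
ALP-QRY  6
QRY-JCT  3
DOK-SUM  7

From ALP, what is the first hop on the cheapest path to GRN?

KEW

Enumerating some paths:
ALP–QRY–JCT–GRN: 6+3+9 = 18
ALP–KEW–DOK–QRY–JCT–GRN: 2+8+4+3+9 = 26
ALP–KEW–JCT–GRN: 2+2+9 = 13
The minimum is 13 min via ALP–KEW–JCT–GRN.
So from ALP the first move is to KEW.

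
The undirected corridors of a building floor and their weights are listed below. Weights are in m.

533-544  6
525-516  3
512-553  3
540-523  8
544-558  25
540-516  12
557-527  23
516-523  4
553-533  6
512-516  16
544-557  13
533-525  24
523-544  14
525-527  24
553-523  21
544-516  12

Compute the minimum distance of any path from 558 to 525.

Compare a few routes:
558 - 544 - 523 - 516 - 525: 25+14+4+3 = 46
558 - 544 - 516 - 525: 25+12+3 = 40
The minimum is 40 m via 558 - 544 - 516 - 525.

40 m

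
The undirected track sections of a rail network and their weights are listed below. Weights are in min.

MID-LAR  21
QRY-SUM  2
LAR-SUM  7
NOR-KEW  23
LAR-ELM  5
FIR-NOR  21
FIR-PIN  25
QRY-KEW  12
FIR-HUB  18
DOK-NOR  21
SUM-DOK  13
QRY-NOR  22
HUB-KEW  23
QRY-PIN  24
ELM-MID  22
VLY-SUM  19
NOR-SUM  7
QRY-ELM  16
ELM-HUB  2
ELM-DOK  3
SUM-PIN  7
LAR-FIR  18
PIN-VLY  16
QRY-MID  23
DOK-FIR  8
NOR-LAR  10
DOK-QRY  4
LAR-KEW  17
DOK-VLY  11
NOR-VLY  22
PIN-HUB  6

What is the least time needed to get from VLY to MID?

Candidate routes:
VLY–DOK–QRY–MID: 11+4+23 = 38
VLY–DOK–ELM–MID: 11+3+22 = 36
Cheapest is VLY–DOK–ELM–MID at 36 min.

36 min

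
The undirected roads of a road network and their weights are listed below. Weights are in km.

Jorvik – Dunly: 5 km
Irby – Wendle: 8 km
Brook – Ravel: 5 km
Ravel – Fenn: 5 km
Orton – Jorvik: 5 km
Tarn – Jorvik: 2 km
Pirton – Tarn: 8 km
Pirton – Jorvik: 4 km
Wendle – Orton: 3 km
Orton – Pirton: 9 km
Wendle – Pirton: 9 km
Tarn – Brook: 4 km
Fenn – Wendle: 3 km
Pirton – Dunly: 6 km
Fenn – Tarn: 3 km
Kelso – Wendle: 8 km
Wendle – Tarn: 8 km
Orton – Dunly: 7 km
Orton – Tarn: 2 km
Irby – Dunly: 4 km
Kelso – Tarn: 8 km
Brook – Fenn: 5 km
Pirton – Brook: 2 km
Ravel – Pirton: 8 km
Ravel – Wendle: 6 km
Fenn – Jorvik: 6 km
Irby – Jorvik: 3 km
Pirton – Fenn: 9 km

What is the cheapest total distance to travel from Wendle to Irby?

8 km

Candidate routes:
Wendle–Orton–Tarn–Jorvik–Irby: 3+2+2+3 = 10
Wendle–Orton–Jorvik–Irby: 3+5+3 = 11
Wendle–Irby: 8 = 8
Wendle–Fenn–Tarn–Jorvik–Irby: 3+3+2+3 = 11
Cheapest is Wendle–Irby at 8 km.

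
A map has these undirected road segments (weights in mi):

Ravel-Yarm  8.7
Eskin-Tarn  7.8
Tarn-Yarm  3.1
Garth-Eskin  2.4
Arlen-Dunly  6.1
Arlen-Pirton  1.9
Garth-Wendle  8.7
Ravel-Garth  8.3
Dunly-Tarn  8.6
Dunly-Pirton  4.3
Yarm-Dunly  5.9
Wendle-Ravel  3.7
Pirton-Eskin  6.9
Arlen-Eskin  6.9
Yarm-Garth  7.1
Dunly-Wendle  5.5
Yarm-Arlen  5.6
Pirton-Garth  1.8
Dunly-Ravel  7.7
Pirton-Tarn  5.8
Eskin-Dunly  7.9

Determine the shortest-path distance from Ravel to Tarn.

11.8 mi

Settle nodes by increasing distance from Ravel:
Ravel: 0
Wendle: 3.7  (via Ravel)
Dunly: 7.7  (via Ravel)
Garth: 8.3  (via Ravel)
Yarm: 8.7  (via Ravel)
Pirton: 10.1  (via Garth)
Eskin: 10.7  (via Garth)
Tarn: 11.8  (via Yarm)
Shortest route: Ravel–Yarm–Tarn = 11.8 mi.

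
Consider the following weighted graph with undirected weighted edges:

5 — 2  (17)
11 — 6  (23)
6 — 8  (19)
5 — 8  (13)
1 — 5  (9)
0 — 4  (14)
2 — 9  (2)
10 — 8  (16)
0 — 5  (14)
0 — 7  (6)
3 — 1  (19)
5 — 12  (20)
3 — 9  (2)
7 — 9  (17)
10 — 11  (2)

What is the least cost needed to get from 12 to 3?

41

Shortest distances from 12:
12: 0
5: 20  (via 12)
1: 29  (via 5)
8: 33  (via 5)
0: 34  (via 5)
2: 37  (via 5)
9: 39  (via 2)
7: 40  (via 0)
3: 41  (via 9)
Shortest route: 12–5–2–9–3 = 41.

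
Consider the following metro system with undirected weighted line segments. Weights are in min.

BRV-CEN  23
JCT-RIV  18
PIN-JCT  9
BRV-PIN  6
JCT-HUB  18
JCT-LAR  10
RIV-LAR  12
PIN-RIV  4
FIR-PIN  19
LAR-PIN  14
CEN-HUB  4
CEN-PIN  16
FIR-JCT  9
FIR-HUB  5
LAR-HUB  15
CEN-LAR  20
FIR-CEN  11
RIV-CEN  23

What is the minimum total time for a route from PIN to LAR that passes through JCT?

19 min

Shortest PIN→JCT: PIN–JCT = 9
Best JCT to LAR: JCT–LAR costing 10
Total via JCT: 9 + 10 = 19 min.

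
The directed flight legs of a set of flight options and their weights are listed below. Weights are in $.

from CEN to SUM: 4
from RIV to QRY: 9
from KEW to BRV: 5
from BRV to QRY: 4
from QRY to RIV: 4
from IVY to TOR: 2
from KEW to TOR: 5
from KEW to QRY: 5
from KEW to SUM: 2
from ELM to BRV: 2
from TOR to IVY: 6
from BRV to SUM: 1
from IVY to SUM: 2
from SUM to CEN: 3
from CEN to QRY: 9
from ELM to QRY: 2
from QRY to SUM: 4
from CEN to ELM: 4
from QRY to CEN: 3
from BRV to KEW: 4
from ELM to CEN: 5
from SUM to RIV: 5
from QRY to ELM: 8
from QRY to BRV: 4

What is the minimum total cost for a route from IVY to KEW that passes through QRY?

$19

Shortest IVY→QRY: IVY–SUM–CEN–ELM–QRY = 11
Shortest QRY→KEW: QRY–BRV–KEW = 8
Total via QRY: 11 + 8 = $19.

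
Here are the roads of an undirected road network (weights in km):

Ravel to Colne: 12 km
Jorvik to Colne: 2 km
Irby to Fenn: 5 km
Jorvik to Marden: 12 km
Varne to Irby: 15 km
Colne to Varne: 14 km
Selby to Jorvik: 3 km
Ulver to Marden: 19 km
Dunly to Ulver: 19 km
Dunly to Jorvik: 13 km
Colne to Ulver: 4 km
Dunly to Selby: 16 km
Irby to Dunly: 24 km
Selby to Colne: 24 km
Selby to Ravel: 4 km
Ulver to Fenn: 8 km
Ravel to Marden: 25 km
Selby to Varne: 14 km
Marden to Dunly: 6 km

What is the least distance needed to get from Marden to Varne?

28 km

Enumerating some paths:
Marden - Jorvik - Colne - Varne: 12+2+14 = 28
Marden - Dunly - Jorvik - Colne - Varne: 6+13+2+14 = 35
Marden - Dunly - Selby - Varne: 6+16+14 = 36
Marden - Jorvik - Selby - Varne: 12+3+14 = 29
Cheapest is Marden - Jorvik - Colne - Varne at 28 km.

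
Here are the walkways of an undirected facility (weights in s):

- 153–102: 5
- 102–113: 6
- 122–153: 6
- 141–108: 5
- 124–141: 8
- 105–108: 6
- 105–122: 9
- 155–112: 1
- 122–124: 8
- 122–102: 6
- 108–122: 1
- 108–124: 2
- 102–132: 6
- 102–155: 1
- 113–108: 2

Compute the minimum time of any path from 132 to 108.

13 s

Shortest distances from 132:
132: 0
102: 6  (via 132)
155: 7  (via 102)
112: 8  (via 155)
153: 11  (via 102)
113: 12  (via 102)
122: 12  (via 102)
108: 13  (via 122)
Shortest route: 132 → 102 → 122 → 108 = 13 s.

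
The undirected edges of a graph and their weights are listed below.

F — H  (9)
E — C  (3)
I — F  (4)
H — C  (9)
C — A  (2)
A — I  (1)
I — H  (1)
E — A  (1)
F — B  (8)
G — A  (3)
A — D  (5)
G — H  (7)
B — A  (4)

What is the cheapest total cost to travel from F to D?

Running Dijkstra from F:
F: 0
I: 4  (via F)
A: 5  (via I)
H: 5  (via I)
E: 6  (via A)
C: 7  (via A)
B: 8  (via F)
G: 8  (via A)
D: 10  (via A)
Shortest route: F–I–A–D = 10.

10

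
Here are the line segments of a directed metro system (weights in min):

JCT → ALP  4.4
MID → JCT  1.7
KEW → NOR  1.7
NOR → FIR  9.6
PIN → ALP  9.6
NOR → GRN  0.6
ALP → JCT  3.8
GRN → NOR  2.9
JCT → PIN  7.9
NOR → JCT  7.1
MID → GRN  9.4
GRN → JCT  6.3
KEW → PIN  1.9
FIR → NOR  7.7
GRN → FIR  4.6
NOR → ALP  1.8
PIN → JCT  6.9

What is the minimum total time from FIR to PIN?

Candidate routes:
FIR - NOR - GRN - JCT - PIN: 7.7+0.6+6.3+7.9 = 22.5
FIR - NOR - ALP - JCT - PIN: 7.7+1.8+3.8+7.9 = 21.2
FIR - NOR - JCT - PIN: 7.7+7.1+7.9 = 22.7
The minimum is 21.2 min via FIR - NOR - ALP - JCT - PIN.

21.2 min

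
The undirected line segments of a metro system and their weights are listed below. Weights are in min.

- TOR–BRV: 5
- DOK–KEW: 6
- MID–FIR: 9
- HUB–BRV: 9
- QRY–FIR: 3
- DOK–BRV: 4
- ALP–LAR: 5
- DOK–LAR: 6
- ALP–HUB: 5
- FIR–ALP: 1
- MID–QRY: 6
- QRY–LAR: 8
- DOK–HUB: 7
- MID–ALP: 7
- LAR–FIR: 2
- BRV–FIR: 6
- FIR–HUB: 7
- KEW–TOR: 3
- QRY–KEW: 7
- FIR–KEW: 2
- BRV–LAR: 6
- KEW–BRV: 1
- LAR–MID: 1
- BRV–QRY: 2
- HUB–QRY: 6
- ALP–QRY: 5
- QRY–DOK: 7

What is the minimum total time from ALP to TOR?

6 min

Shortest distances from ALP:
ALP: 0
FIR: 1  (via ALP)
LAR: 3  (via FIR)
KEW: 3  (via FIR)
MID: 4  (via LAR)
QRY: 4  (via FIR)
BRV: 4  (via KEW)
HUB: 5  (via ALP)
TOR: 6  (via KEW)
Shortest route: ALP → FIR → KEW → TOR = 6 min.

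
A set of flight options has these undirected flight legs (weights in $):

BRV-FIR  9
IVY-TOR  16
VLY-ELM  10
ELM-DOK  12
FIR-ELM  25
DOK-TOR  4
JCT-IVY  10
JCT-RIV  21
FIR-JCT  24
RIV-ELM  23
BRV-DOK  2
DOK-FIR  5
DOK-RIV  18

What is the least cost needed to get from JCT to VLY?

$51

Compare a few routes:
JCT - FIR - BRV - DOK - ELM - VLY: 24+9+2+12+10 = 57
JCT - IVY - TOR - DOK - ELM - VLY: 10+16+4+12+10 = 52
JCT - RIV - ELM - VLY: 21+23+10 = 54
JCT - FIR - DOK - ELM - VLY: 24+5+12+10 = 51
Cheapest is JCT - FIR - DOK - ELM - VLY at $51.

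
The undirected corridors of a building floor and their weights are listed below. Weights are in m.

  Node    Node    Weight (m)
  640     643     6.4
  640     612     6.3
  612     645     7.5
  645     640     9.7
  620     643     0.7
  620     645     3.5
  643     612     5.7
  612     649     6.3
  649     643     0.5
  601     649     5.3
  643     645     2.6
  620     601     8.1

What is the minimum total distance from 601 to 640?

12.2 m

Candidate routes:
601 - 649 - 643 - 640: 5.3+0.5+6.4 = 12.2
601 - 620 - 643 - 640: 8.1+0.7+6.4 = 15.2
601 - 649 - 643 - 612 - 640: 5.3+0.5+5.7+6.3 = 17.8
Cheapest is 601 - 649 - 643 - 640 at 12.2 m.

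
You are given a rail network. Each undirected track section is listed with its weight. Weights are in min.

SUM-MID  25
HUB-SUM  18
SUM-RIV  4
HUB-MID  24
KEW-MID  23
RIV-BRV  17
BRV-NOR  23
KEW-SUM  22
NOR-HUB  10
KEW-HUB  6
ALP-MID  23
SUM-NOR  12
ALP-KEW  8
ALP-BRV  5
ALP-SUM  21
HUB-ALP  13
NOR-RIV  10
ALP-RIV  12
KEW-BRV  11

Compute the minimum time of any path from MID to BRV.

Settle nodes by increasing distance from MID:
MID: 0
ALP: 23  (via MID)
KEW: 23  (via MID)
HUB: 24  (via MID)
SUM: 25  (via MID)
BRV: 28  (via ALP)
Shortest route: MID → ALP → BRV = 28 min.

28 min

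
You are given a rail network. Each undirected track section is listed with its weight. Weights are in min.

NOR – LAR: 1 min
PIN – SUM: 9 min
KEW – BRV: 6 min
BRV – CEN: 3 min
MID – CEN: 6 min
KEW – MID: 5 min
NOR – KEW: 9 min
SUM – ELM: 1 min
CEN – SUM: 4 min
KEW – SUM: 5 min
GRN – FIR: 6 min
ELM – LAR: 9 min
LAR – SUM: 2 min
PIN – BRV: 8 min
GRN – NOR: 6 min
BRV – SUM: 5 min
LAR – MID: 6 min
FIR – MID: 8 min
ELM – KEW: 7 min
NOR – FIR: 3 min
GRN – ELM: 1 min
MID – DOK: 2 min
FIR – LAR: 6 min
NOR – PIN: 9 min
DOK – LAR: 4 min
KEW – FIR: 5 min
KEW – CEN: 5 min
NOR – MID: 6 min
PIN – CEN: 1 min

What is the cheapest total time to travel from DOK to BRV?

11 min

Enumerating some paths:
DOK–LAR–SUM–BRV: 4+2+5 = 11
DOK–LAR–SUM–CEN–BRV: 4+2+4+3 = 13
Cheapest is DOK–LAR–SUM–BRV at 11 min.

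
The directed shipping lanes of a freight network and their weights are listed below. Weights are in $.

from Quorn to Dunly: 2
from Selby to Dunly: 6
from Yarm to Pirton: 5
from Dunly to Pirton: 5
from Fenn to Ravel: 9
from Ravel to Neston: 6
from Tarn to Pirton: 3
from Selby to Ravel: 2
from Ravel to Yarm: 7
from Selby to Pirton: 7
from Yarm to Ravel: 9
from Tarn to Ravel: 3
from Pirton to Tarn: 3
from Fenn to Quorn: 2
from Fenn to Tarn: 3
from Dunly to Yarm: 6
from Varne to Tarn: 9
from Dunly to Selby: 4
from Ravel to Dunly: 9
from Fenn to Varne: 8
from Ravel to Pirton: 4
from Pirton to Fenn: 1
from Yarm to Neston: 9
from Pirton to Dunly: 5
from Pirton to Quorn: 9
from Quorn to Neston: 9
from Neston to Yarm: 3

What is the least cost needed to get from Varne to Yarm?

$19

Enumerating some paths:
Varne - Tarn - Ravel - Yarm: 9+3+7 = 19
Varne - Tarn - Ravel - Neston - Yarm: 9+3+6+3 = 21
Varne - Tarn - Pirton - Fenn - Quorn - Dunly - Yarm: 9+3+1+2+2+6 = 23
Varne - Tarn - Pirton - Dunly - Yarm: 9+3+5+6 = 23
The minimum is $19 via Varne - Tarn - Ravel - Yarm.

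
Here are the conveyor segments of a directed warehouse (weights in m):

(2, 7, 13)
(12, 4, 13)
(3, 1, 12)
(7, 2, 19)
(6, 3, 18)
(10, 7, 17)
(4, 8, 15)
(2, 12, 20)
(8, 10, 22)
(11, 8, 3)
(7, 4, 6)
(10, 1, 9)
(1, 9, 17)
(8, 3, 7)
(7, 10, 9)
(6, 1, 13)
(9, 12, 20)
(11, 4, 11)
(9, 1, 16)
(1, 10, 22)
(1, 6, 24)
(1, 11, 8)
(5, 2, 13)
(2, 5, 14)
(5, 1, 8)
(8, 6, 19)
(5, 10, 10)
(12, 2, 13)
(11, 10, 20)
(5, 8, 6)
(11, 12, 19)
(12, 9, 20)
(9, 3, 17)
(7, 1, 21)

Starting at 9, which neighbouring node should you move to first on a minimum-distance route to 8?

Enumerating some paths:
9 - 1 - 11 - 4 - 8: 16+8+11+15 = 50
9 - 12 - 4 - 8: 20+13+15 = 48
9 - 1 - 11 - 8: 16+8+3 = 27
9 - 3 - 1 - 11 - 8: 17+12+8+3 = 40
Cheapest is 9 - 1 - 11 - 8 at 27 m.
So from 9 the first move is to 1.

1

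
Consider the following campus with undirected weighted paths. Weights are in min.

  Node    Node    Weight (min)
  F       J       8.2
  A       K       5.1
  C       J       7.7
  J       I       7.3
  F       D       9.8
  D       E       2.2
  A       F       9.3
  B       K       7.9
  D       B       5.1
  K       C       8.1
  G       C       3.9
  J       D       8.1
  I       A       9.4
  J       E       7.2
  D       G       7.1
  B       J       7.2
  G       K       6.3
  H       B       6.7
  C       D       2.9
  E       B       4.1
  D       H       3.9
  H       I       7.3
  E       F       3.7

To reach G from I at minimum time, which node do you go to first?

Compare a few routes:
I → H → D → C → G: 7.3+3.9+2.9+3.9 = 18
I → H → D → G: 7.3+3.9+7.1 = 18.3
I → A → K → G: 9.4+5.1+6.3 = 20.8
I → J → C → G: 7.3+7.7+3.9 = 18.9
The minimum is 18 min via I → H → D → C → G.
So from I the first move is to H.

H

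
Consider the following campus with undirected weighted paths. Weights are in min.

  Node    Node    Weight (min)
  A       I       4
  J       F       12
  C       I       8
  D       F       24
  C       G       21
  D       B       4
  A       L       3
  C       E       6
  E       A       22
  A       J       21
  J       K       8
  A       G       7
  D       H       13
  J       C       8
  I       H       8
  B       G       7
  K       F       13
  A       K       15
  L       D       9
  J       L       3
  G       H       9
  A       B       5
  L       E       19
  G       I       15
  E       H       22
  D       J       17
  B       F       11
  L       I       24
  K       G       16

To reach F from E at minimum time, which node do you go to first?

Enumerating some paths:
E → L → J → F: 19+3+12 = 34
E → C → J → F: 6+8+12 = 26
The minimum is 26 min via E → C → J → F.
So from E the first move is to C.

C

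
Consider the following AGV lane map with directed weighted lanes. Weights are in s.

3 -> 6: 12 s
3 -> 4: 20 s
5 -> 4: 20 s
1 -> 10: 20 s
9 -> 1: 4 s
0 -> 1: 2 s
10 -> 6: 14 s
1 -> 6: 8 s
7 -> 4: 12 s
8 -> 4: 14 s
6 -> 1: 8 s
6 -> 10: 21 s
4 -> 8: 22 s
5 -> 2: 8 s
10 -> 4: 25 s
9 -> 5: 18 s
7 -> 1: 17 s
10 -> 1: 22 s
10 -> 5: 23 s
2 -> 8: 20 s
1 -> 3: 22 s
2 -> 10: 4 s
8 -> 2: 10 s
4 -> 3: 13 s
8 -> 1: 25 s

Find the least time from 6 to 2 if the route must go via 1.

59 s

Best 6 to 1: 6–1 costing 8
Shortest 1→2: 1–10–5–2 = 51
Total via 1: 8 + 51 = 59 s.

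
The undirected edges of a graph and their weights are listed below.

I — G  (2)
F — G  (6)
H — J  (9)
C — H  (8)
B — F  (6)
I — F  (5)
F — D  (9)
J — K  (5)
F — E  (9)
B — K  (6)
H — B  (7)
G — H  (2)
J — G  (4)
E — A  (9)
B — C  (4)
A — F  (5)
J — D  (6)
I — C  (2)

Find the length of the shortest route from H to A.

Enumerating some paths:
H–G–I–F–A: 2+2+5+5 = 14
H–G–F–A: 2+6+5 = 13
The minimum is 13 via H–G–F–A.

13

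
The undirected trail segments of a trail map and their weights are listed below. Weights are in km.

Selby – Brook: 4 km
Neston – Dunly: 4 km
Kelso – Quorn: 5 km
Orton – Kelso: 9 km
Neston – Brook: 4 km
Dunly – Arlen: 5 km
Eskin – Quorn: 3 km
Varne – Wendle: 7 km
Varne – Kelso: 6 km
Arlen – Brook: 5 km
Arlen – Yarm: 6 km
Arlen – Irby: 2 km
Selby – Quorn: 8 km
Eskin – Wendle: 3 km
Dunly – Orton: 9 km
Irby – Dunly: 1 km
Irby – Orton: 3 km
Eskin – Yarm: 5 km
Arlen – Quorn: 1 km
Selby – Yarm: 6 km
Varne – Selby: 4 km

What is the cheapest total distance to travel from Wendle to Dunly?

Shortest distances from Wendle:
Wendle: 0
Eskin: 3  (via Wendle)
Quorn: 6  (via Eskin)
Varne: 7  (via Wendle)
Arlen: 7  (via Quorn)
Yarm: 8  (via Eskin)
Irby: 9  (via Arlen)
Dunly: 10  (via Irby)
Shortest route: Wendle → Eskin → Quorn → Arlen → Irby → Dunly = 10 km.

10 km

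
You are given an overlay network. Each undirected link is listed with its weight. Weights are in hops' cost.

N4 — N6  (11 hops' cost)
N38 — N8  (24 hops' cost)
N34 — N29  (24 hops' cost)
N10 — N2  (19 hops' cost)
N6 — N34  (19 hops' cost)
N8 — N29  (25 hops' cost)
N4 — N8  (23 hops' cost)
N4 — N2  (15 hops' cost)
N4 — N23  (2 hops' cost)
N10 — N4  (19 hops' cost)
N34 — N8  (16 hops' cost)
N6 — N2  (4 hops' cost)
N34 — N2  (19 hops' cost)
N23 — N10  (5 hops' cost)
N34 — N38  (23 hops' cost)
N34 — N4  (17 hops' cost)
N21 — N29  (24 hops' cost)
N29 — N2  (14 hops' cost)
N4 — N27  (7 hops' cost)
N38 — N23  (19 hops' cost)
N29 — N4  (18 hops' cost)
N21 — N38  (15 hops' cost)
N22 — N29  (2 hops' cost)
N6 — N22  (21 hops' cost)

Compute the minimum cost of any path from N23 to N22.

22 hops' cost

Settle nodes by increasing distance from N23:
N23: 0
N4: 2  (via N23)
N10: 5  (via N23)
N27: 9  (via N4)
N6: 13  (via N4)
N2: 17  (via N4)
N38: 19  (via N23)
N34: 19  (via N4)
N29: 20  (via N4)
N22: 22  (via N29)
Shortest route: N23–N4–N29–N22 = 22 hops' cost.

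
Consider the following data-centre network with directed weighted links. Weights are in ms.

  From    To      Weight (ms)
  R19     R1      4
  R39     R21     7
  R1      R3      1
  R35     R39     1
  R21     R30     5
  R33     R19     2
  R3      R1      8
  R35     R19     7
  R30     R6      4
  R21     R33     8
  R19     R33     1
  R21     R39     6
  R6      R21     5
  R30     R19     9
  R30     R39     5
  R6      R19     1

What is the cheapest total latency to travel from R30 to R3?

10 ms

Enumerating some paths:
R30–R19–R1–R3: 9+4+1 = 14
R30–R6–R19–R1–R3: 4+1+4+1 = 10
The minimum is 10 ms via R30–R6–R19–R1–R3.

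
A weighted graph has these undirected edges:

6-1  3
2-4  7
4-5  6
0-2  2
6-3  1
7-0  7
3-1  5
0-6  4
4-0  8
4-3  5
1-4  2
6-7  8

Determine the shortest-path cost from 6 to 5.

Running Dijkstra from 6:
6: 0
3: 1  (via 6)
1: 3  (via 6)
0: 4  (via 6)
4: 5  (via 1)
2: 6  (via 0)
7: 8  (via 6)
5: 11  (via 4)
Shortest route: 6 → 1 → 4 → 5 = 11.

11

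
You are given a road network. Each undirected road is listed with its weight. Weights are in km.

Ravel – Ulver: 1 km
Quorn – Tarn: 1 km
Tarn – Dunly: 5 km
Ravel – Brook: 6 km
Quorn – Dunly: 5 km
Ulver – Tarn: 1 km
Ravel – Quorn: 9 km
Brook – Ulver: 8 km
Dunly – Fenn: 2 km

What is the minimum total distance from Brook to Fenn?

15 km

Shortest distances from Brook:
Brook: 0
Ravel: 6  (via Brook)
Ulver: 7  (via Ravel)
Tarn: 8  (via Ulver)
Quorn: 9  (via Tarn)
Dunly: 13  (via Tarn)
Fenn: 15  (via Dunly)
Shortest route: Brook–Ravel–Ulver–Tarn–Dunly–Fenn = 15 km.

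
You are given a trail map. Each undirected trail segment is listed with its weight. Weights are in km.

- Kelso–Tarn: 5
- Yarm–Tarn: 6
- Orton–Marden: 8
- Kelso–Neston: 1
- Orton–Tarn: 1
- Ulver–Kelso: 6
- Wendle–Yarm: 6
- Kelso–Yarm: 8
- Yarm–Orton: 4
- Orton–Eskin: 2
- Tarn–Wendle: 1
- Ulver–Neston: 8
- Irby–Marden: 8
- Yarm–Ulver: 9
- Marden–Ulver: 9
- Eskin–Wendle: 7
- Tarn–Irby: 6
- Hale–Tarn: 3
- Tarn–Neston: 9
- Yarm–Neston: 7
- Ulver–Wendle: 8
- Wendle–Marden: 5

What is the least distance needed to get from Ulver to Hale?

Candidate routes:
Ulver–Kelso–Tarn–Hale: 6+5+3 = 14
Ulver–Wendle–Tarn–Hale: 8+1+3 = 12
Ulver–Yarm–Orton–Tarn–Hale: 9+4+1+3 = 17
Ulver–Neston–Kelso–Tarn–Hale: 8+1+5+3 = 17
The minimum is 12 km via Ulver–Wendle–Tarn–Hale.

12 km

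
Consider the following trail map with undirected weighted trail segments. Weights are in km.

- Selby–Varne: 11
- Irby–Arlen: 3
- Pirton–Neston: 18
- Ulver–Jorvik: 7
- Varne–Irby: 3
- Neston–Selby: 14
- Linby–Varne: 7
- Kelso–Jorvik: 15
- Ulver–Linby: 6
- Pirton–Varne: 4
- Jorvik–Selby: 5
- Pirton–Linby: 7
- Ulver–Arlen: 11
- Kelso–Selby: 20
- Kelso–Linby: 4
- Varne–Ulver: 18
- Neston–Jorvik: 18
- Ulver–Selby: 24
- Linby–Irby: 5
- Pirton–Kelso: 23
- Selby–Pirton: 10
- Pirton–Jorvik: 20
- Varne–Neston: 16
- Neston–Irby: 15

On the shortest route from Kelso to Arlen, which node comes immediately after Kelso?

Linby

Compare a few routes:
Kelso → Linby → Irby → Arlen: 4+5+3 = 12
Kelso → Linby → Varne → Irby → Arlen: 4+7+3+3 = 17
The minimum is 12 km via Kelso → Linby → Irby → Arlen.
So from Kelso the first move is to Linby.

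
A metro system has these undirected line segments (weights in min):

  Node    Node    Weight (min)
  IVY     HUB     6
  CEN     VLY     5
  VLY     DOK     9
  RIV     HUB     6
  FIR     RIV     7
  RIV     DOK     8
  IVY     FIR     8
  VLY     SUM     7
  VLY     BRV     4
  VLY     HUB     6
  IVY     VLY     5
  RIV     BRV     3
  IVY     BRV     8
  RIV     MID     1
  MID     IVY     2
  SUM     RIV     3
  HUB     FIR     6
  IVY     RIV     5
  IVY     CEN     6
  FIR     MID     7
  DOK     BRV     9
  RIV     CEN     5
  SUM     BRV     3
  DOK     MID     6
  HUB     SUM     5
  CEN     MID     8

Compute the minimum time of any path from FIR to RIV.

7 min

Candidate routes:
FIR - IVY - MID - RIV: 8+2+1 = 11
FIR - MID - RIV: 7+1 = 8
FIR - RIV: 7 = 7
The minimum is 7 min via FIR - RIV.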